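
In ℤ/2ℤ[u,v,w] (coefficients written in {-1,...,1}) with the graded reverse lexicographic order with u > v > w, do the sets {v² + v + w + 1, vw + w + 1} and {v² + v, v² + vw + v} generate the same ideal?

No, the ideals differ.

Equality of ideals is decidable: compute both reduced Gröbner bases (unique for the ordering) and check whether they agree.
Buchberger on the first generating set:
f_1 = v² + v + w + 1, LT = v².
f_2 = vw + w + 1, LT = vw.

S(f_1,f_2): lcm = v²w. S = w² + v + w.
  leading term w²: no divisor's leading term divides it; move w² to the remainder.
  leading term v: no divisor's leading term divides it; move v to the remainder.
  leading term w: no divisor's leading term divides it; move w to the remainder.
  remainder w² + v + w ≠ 0; add g_3 = w² + v + w to the basis.

The other S-polynomials (S(f_1,g_3), S(f_2,g_3)) all reduce to 0 modulo the current basis, so we have a Gröbner basis.
Inter-reduce: drop elements whose leading term is divisible by another's, tail-reduce, and make monic.
Reduced Gröbner basis: {v² + v + w + 1, vw + w + 1, w² + v + w}.

Buchberger on the second generating set:
h_1 = v² + v, LT = v².
h_2 = v² + vw + v, LT = v².

S(h_1,h_2): lcm = v². S = vw.
  leading term vw: no divisor's leading term divides it; move vw to the remainder.
  remainder vw ≠ 0; add k_3 = vw to the basis.

The other S-polynomials (S(h_1,k_3), S(h_2,k_3)) all reduce to 0 modulo the current basis, so we have a Gröbner basis.
Inter-reduce: drop elements whose leading term is divisible by another's, tail-reduce, and make monic.
Reduced Gröbner basis: {v² + v, vw}.

These differ, so the ideals are not equal.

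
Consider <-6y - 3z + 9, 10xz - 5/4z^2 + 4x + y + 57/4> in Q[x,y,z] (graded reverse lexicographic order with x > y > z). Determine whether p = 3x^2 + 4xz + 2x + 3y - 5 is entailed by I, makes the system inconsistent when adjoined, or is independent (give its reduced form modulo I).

3x^2 + 4xz + 2x + 3y - 5 is independent of I; its normal form modulo I is 3x^2 + 1/2z^2 + 2/5x - 13/10z - 34/5.

First compute the reduced Gröbner basis of I by Buchberger's algorithm.
f_1 = -6y - 3z + 9, LT = y.
f_2 = 10xz - 5/4z^2 + 4x + y + 57/4, LT = xz.

The S-polynomials (S(f_1,f_2)) all reduce to 0 modulo the current basis, so we have a Gröbner basis.
Inter-reduce: drop elements whose leading term is divisible by another's, tail-reduce, and make monic.
Reduced Gröbner basis: {xz - 1/8z^2 + 2/5x - 1/20z + 63/40, y + 1/2z - 3/2}.
Label its elements g_1 = xz - 1/8z^2 + 2/5x - 1/20z + 63/40, g_2 = y + 1/2z - 3/2.

Reduce p = 3x^2 + 4xz + 2x + 3y - 5 modulo G:
  leading term x^2: no divisor's leading term divides it; move 3x^2 to the remainder.
  leading term xz: subtract (4)·g_1 from 4xz + 2x + 3y - 5 → 1/2z^2 + 2/5x + 3y + 1/5z - 113/10
  leading term z^2: no divisor's leading term divides it; move 1/2z^2 to the remainder.
  leading term x: no divisor's leading term divides it; move 2/5x to the remainder.
  leading term y: subtract (3)·g_2 from 3y + 1/5z - 113/10 → -13/10z - 34/5
  leading term z: no divisor's leading term divides it; move -13/10z to the remainder.
  leading term 1: no divisor's leading term divides it; move -34/5 to the remainder.
  normal form = 3x^2 + 1/2z^2 + 2/5x - 13/10z - 34/5.
The normal form is nonzero, so p ∉ I. Since p minus its normal form lies in I, I + (p) = I + (r) where r = 3x^2 + 1/2z^2 + 2/5x - 13/10z - 34/5; decide whether this ideal is the whole ring.
Run Buchberger on G together with r (pairs among the g_i already reduce to 0 since G is a Gröbner basis):
g_1 = xz - 1/8z^2 + 2/5x - 1/20z + 63/40, LT = xz.
g_2 = y + 1/2z - 3/2, LT = y.
r = 3x^2 + 1/2z^2 + 2/5x - 13/10z - 34/5, LT = x^2.

S(g_1,r): lcm = x^2z. S = -1/8xz^2 - 1/6z^3 + 2/5x^2 - 11/60xz + 13/30z^2 + 63/40x + 34/15z.
  leading term xz^2: subtract (-1/8z)·g_1 from -1/8xz^2 - 1/6z^3 + 2/5x^2 - 11/60xz + 13/30z^2 + 63/40x + 34/15z → -35/192z^3 + 2/5x^2 - 2/15xz + 41/96z^2 + 63/40x + 473/192z
  leading term z^3: no divisor's leading term divides it; move -35/192z^3 to the remainder.
  leading term x^2: subtract (2/15)·r from 2/5x^2 - 2/15xz + 41/96z^2 + 63/40x + 473/192z → -2/15xz + 173/480z^2 + 913/600x + 4219/1600z + 68/75
  leading term xz: subtract (-2/15)·g_1 from -2/15xz + 173/480z^2 + 913/600x + 4219/1600z + 68/75 → 11/32z^2 + 63/40x + 505/192z + 67/60
  leading term z^2: no divisor's leading term divides it; move 11/32z^2 to the remainder.
  leading term x: no divisor's leading term divides it; move 63/40x to the remainder.
  leading term z: no divisor's leading term divides it; move 505/192z to the remainder.
  leading term 1: no divisor's leading term divides it; move 67/60 to the remainder.
  remainder -35/192z^3 + 11/32z^2 + 63/40x + 505/192z + 67/60 ≠ 0; add m_4 = -35/192z^3 + 11/32z^2 + 63/40x + 505/192z + 67/60 to the basis.

The other S-polynomials (S(g_1,g_2), S(g_2,r), S(g_1,m_4), S(g_2,m_4), S(r,m_4)) all reduce to 0 modulo the current basis, so we have a Gröbner basis.
Inter-reduce: drop elements whose leading term is divisible by another's, tail-reduce, and make monic.
Reduced Gröbner basis: {z^3 - 66/35z^2 - 216/25x - 101/7z - 1072/175, x^2 + 1/6z^2 + 2/15x - 13/30z - 34/15, xz - 1/8z^2 + 2/5x - 1/20z + 63/40, y + 1/2z - 3/2}.
The reduced Gröbner basis of I + (p) is {z^3 - 66/35z^2 - 216/25x - 101/7z - 1072/175, x^2 + 1/6z^2 + 2/15x - 13/30z - 34/15, xz - 1/8z^2 + 2/5x - 1/20z + 63/40, y + 1/2z - 3/2} ≠ {1}, a proper ideal, so the enlarged system stays consistent: p is independent of I, with normal form 3x^2 + 1/2z^2 + 2/5x - 13/10z - 34/5.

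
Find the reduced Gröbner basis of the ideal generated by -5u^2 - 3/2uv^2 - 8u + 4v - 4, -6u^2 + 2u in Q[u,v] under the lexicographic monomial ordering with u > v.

This is the nonlinear analogue of row-reducing a linear system.

f_1 = -5u^2 - 3/2uv^2 - 8u + 4v - 4, LT = u^2.
f_2 = -6u^2 + 2u, LT = u^2.

S(f_1,f_2): lcm = u^2. S = 3/10uv^2 + 29/15u - 4/5v + 4/5.
  reduce S modulo (f_1, f_2):
  remainder 3/10uv^2 + 29/15u - 4/5v + 4/5 ≠ 0; add g_3 = 3/10uv^2 + 29/15u - 4/5v + 4/5 to the basis.

S(f_1,g_3): lcm = u^2v^2. S = -58/9u^2 + 3/10uv^4 + 8/5uv^2 + 8/3uv - 8/3u - 4/5v^3 + 4/5v^2.
  reduce S modulo (f_1, f_2, g_3):
  remainder 8/3uv - 8/3u - 8/9v + 8/9 ≠ 0; add g_4 = 8/3uv - 8/3u - 8/9v + 8/9 to the basis.

S(g_3,g_4): lcm = uv^2. S = uv + 58/9u + 1/3v^2 - 3v + 8/3.
  reduce S modulo (f_1, f_2, g_3, g_4):
  remainder 67/9u + 1/3v^2 - 8/3v + 7/3 ≠ 0; add g_5 = 67/9u + 1/3v^2 - 8/3v + 7/3 to the basis.

S(g_3,g_5): lcm = uv^2. S = 58/9u - 3/67v^4 + 24/67v^3 - 21/67v^2 - 8/3v + 8/3.
  reduce S modulo (f_1, f_2, g_3, g_4, g_5):
  remainder -3/67v^4 + 24/67v^3 - 121/201v^2 - 24/67v + 130/201 ≠ 0; add g_6 = -3/67v^4 + 24/67v^3 - 121/201v^2 - 24/67v + 130/201 to the basis.

S(g_4,g_5): lcm = uv. S = -u - 3/67v^3 + 24/67v^2 - 130/201v + 1/3.
  reduce S modulo (f_1, f_2, g_3, g_4, g_5, g_6):
  remainder -3/67v^3 + 27/67v^2 - 202/201v + 130/201 ≠ 0; add g_7 = -3/67v^3 + 27/67v^2 - 202/201v + 130/201 to the basis.

The other S-polynomials (S(f_2,g_3), S(f_1,g_4), S(f_2,g_4), S(f_1,g_5), S(f_2,g_5), S(f_1,g_6), S(f_2,g_6), S(g_3,g_6), S(g_4,g_6), S(g_5,g_6), S(f_1,g_7), S(f_2,g_7), S(g_3,g_7), S(g_4,g_7), S(g_5,g_7), S(g_6,g_7)) all reduce to 0 modulo the current basis, so we have a Gröbner basis.
Inter-reduce: drop elements whose leading term is divisible by another's, tail-reduce, and make monic.

G = {u + 3/67v^2 - 24/67v + 21/67, v^3 - 9v^2 + 202/9v - 130/9}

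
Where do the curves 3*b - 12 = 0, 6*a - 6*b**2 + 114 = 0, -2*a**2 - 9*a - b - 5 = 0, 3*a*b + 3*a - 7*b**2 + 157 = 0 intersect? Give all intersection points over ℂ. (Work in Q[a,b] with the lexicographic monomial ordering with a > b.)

{(-3, 4)}

Compute a lex Gröbner basis by Buchberger's algorithm.
f_1 = 3*b - 12, LT = b.
f_2 = 6*a - 6*b**2 + 114, LT = a.
f_3 = -2*a**2 - 9*a - b - 5, LT = a**2.
f_4 = 3*a*b + 3*a - 7*b**2 + 157, LT = a*b.

The S-polynomials (S(f_1,f_2), S(f_1,f_3), S(f_1,f_4), S(f_2,f_3), S(f_2,f_4), S(f_3,f_4)) all reduce to 0 modulo the current basis, so we have a Gröbner basis.
Inter-reduce: drop elements whose leading term is divisible by another's, tail-reduce, and make monic.
Reduced Gröbner basis: {a + 3, b - 4}.

A lex Gröbner basis eliminates variables successively. Here b - 4 depends only on b, with roots {4}; lifting each root through the earlier basis elements recovers the full solutions.
  b = 4: the earlier basis element becomes a + 3 = 0, giving a = -3 — point (-3, 4).
A lex Gröbner basis triangularizes the system, enabling back-substitution.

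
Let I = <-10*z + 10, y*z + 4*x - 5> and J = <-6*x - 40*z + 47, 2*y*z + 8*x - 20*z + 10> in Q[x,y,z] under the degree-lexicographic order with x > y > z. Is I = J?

No, the ideals differ.

Since reduced Gröbner bases are canonical representatives of ideals under a given ordering, it suffices to compute and compare them.
Buchberger on the first generating set:
f_1 = -10*z + 10, LT = z.
f_2 = y*z + 4*x - 5, LT = y*z.

S(f_1,f_2): lcm = y*z. S = -4*x - y + 5.
  leading term x: no divisor's leading term divides it; move -4*x to the remainder.
  leading term y: no divisor's leading term divides it; move -y to the remainder.
  leading term 1: no divisor's leading term divides it; move 5 to the remainder.
  remainder -4*x - y + 5 ≠ 0; add g_3 = -4*x - y + 5 to the basis.

The other S-polynomials (S(f_1,g_3), S(f_2,g_3)) all reduce to 0 modulo the current basis, so we have a Gröbner basis.
Inter-reduce: drop elements whose leading term is divisible by another's, tail-reduce, and make monic.
Reduced Gröbner basis: {x + 1/4*y - 5/4, z - 1}.

Buchberger on the second generating set:
h_1 = -6*x - 40*z + 47, LT = x.
h_2 = 2*y*z + 8*x - 20*z + 10, LT = y*z.

The S-polynomials (S(h_1,h_2)) all reduce to 0 modulo the current basis, so we have a Gröbner basis.
Inter-reduce: drop elements whose leading term is divisible by another's, tail-reduce, and make monic.
Reduced Gröbner basis: {y*z - 110/3*z + 109/3, x + 20/3*z - 47/6}.

Since the reduced bases disagree, the two ideals are not the same.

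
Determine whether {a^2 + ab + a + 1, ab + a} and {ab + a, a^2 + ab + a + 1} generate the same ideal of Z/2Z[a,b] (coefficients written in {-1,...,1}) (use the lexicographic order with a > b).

Yes, the ideals are equal.

Two ideals are equal iff their reduced Gröbner bases coincide (the reduced basis is unique for a fixed ordering).
Buchberger on the first generating set:
f_1 = a^2 + ab + a + 1, LT = a^2.
f_2 = ab + a, LT = ab.

S(f_1,f_2): lcm = a^2b. S = a^2 + ab^2 + ab + b.
  leading term a^2: subtract (1)·f_1 from a^2 + ab^2 + ab + b → ab^2 + a + b + 1
  leading term ab^2: subtract (b)·f_2 from ab^2 + a + b + 1 → ab + a + b + 1
  leading term ab: subtract (1)·f_2 from ab + a + b + 1 → b + 1
  leading term b: no divisor's leading term divides it; move b to the remainder.
  leading term 1: no divisor's leading term divides it; move 1 to the remainder.
  remainder b + 1 ≠ 0; add g_3 = b + 1 to the basis.

The other S-polynomials (S(f_1,g_3), S(f_2,g_3)) all reduce to 0 modulo the current basis, so we have a Gröbner basis.
Inter-reduce: drop elements whose leading term is divisible by another's, tail-reduce, and make monic.
Reduced Gröbner basis: {a^2 + 1, b + 1}.

Buchberger on the second generating set:
h_1 = ab + a, LT = ab.
h_2 = a^2 + ab + a + 1, LT = a^2.

S(h_1,h_2): lcm = a^2b. S = a^2 + ab^2 + ab + b.
  leading term a^2: subtract (1)·h_2 from a^2 + ab^2 + ab + b → ab^2 + a + b + 1
  leading term ab^2: subtract (b)·h_1 from ab^2 + a + b + 1 → ab + a + b + 1
  leading term ab: subtract (1)·h_1 from ab + a + b + 1 → b + 1
  leading term b: no divisor's leading term divides it; move b to the remainder.
  leading term 1: no divisor's leading term divides it; move 1 to the remainder.
  remainder b + 1 ≠ 0; add k_3 = b + 1 to the basis.

The other S-polynomials (S(h_1,k_3), S(h_2,k_3)) all reduce to 0 modulo the current basis, so we have a Gröbner basis.
Inter-reduce: drop elements whose leading term is divisible by another's, tail-reduce, and make monic.
Reduced Gröbner basis: {a^2 + 1, b + 1}.

Same reduced basis, so the two generating sets span the same ideal.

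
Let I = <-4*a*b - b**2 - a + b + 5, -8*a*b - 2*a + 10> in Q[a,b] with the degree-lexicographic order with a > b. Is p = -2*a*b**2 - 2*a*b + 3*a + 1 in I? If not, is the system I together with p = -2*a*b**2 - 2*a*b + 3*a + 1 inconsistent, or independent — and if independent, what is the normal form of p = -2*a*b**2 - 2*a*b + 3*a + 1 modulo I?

-2*a*b**2 - 2*a*b + 3*a + 1 is independent of I; its normal form modulo I is -16*b + 16.

First compute the reduced Gröbner basis of I by Buchberger's algorithm.
f_1 = -4*a*b - b**2 - a + b + 5, LT = a*b.
f_2 = -8*a*b - 2*a + 10, LT = a*b.

S(f_1,f_2): lcm = a*b. S = 1/4*b**2 - 1/4*b.
  leading term b**2: no divisor's leading term divides it; move 1/4*b**2 to the remainder.
  leading term b: no divisor's leading term divides it; move -1/4*b to the remainder.
  remainder 1/4*b**2 - 1/4*b ≠ 0; add h_3 = 1/4*b**2 - 1/4*b to the basis.

S(f_1,h_3): lcm = a*b**2. S = 1/4*b**3 + 5/4*a*b - 1/4*b**2 - 5/4*b.
  leading term b**3: subtract (b)·h_3 from 1/4*b**3 + 5/4*a*b - 1/4*b**2 - 5/4*b → 5/4*a*b - 5/4*b
  leading term a*b: subtract (-5/16)·f_1 from 5/4*a*b - 5/4*b → -5/16*b**2 - 5/16*a - 15/16*b + 25/16
  leading term b**2: subtract (-5/4)·h_3 from -5/16*b**2 - 5/16*a - 15/16*b + 25/16 → -5/16*a - 5/4*b + 25/16
  leading term a: no divisor's leading term divides it; move -5/16*a to the remainder.
  leading term b: no divisor's leading term divides it; move -5/4*b to the remainder.
  leading term 1: no divisor's leading term divides it; move 25/16 to the remainder.
  remainder -5/16*a - 5/4*b + 25/16 ≠ 0; add h_4 = -5/16*a - 5/4*b + 25/16 to the basis.

The other S-polynomials (S(f_2,h_3), S(f_1,h_4), S(f_2,h_4), S(h_3,h_4)) all reduce to 0 modulo the current basis, so we have a Gröbner basis.
Inter-reduce: drop elements whose leading term is divisible by another's, tail-reduce, and make monic.
Reduced Gröbner basis: {b**2 - b, a + 4*b - 5}.
Label its elements g_1 = b**2 - b, g_2 = a + 4*b - 5.

Reduce p = -2*a*b**2 - 2*a*b + 3*a + 1 modulo G:
  leading term a*b**2: subtract (-2*a)·g_1 from -2*a*b**2 - 2*a*b + 3*a + 1 → -4*a*b + 3*a + 1
  leading term a*b: subtract (-4*b)·g_2 from -4*a*b + 3*a + 1 → 16*b**2 + 3*a - 20*b + 1
  leading term b**2: subtract (16)·g_1 from 16*b**2 + 3*a - 20*b + 1 → 3*a - 4*b + 1
  leading term a: subtract (3)·g_2 from 3*a - 4*b + 1 → -16*b + 16
  leading term b: no divisor's leading term divides it; move -16*b to the remainder.
  leading term 1: no divisor's leading term divides it; move 16 to the remainder.
  normal form = -16*b + 16.
The normal form is nonzero, so p ∉ I. Since p minus its normal form lies in I, I + (p) = I + (r) where r = -16*b + 16; decide whether this ideal is the whole ring.
Run Buchberger on G together with r (pairs among the g_i already reduce to 0 since G is a Gröbner basis):
g_1 = b**2 - b, LT = b**2.
g_2 = a + 4*b - 5, LT = a.
r = -16*b + 16, LT = b.

The S-polynomials (S(g_1,g_2), S(g_1,r), S(g_2,r)) all reduce to 0 modulo the current basis, so we have a Gröbner basis.
Inter-reduce: drop elements whose leading term is divisible by another's, tail-reduce, and make monic.
Reduced Gröbner basis: {a - 1, b - 1}.
The reduced Gröbner basis of I + (p) is {a - 1, b - 1} ≠ {1}, a proper ideal, so the enlarged system stays consistent: p is independent of I, with normal form -16*b + 16.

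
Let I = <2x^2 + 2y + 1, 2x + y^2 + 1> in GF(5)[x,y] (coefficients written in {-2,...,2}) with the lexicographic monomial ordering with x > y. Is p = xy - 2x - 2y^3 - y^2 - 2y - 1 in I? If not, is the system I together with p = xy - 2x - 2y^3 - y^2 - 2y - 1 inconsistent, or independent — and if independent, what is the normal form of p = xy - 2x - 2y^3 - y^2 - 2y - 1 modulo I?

First compute the reduced Gröbner basis of I by Buchberger's algorithm.
f_1 = 2x^2 + 2y + 1, LT = x^2.
f_2 = 2x + y^2 + 1, LT = x.

S(f_1,f_2): lcm = x^2. S = 2xy^2 + 2x + y - 2.
  leading term xy^2: subtract (y^2)·f_2 from 2xy^2 + 2x + y - 2 → 2x - y^4 - y^2 + y - 2
  leading term x: subtract (1)·f_2 from 2x - y^4 - y^2 + y - 2 → -y^4 - 2y^2 + y + 2
  leading term y^4: no divisor's leading term divides it; move -y^4 to the remainder.
  leading term y^2: no divisor's leading term divides it; move -2y^2 to the remainder.
  leading term y: no divisor's leading term divides it; move y to the remainder.
  leading term 1: no divisor's leading term divides it; move 2 to the remainder.
  remainder -y^4 - 2y^2 + y + 2 ≠ 0; add h_3 = -y^4 - 2y^2 + y + 2 to the basis.

The other S-polynomials (S(f_1,h_3), S(f_2,h_3)) all reduce to 0 modulo the current basis, so we have a Gröbner basis.
Inter-reduce: drop elements whose leading term is divisible by another's, tail-reduce, and make monic.
Reduced Gröbner basis: {x - 2y^2 - 2, y^4 + 2y^2 - y - 2}.
Label its elements g_1 = x - 2y^2 - 2, g_2 = y^4 + 2y^2 - y - 2.

Reduce p = xy - 2x - 2y^3 - y^2 - 2y - 1 modulo G:
  leading term xy: subtract (y)·g_1 from xy - 2x - 2y^3 - y^2 - 2y - 1 → -2x - y^2 - 1
  leading term x: subtract (-2)·g_1 from -2x - y^2 - 1 → 0
  normal form = 0.
Since the normal form is 0, p ∈ I.

xy - 2x - 2y^3 - y^2 - 2y - 1 lies in I (it reduces to 0).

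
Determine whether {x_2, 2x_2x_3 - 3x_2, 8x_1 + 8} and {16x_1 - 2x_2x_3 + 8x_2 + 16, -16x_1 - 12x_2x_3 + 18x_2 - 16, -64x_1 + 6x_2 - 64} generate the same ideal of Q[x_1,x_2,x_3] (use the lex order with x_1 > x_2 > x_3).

Two ideals are equal iff their reduced Gröbner bases coincide (the reduced basis is unique for a fixed ordering).
Buchberger on the first generating set:
f_1 = x_2, LT = x_2.
f_2 = 2x_2x_3 - 3x_2, LT = x_2x_3.
f_3 = 8x_1 + 8, LT = x_1.

The S-polynomials (S(f_1,f_2), S(f_1,f_3), S(f_2,f_3)) all reduce to 0 modulo the current basis, so we have a Gröbner basis.
Inter-reduce: drop elements whose leading term is divisible by another's, tail-reduce, and make monic.
Reduced Gröbner basis: {x_1 + 1, x_2}.

Buchberger on the second generating set:
h_1 = 16x_1 - 2x_2x_3 + 8x_2 + 16, LT = x_1.
h_2 = -16x_1 - 12x_2x_3 + 18x_2 - 16, LT = x_1.
h_3 = -64x_1 + 6x_2 - 64, LT = x_1.

S(h_1,h_2): lcm = x_1. S = -7/8x_2x_3 + 13/8x_2.
  leading term x_2x_3: no divisor's leading term divides it; move -7/8x_2x_3 to the remainder.
  leading term x_2: no divisor's leading term divides it; move 13/8x_2 to the remainder.
  remainder -7/8x_2x_3 + 13/8x_2 ≠ 0; add k_4 = -7/8x_2x_3 + 13/8x_2 to the basis.

S(h_1,h_3): lcm = x_1. S = -1/8x_2x_3 + 19/32x_2.
  leading term x_2x_3: subtract (1/7)·k_4 from -1/8x_2x_3 + 19/32x_2 → 81/224x_2
  leading term x_2: no divisor's leading term divides it; move 81/224x_2 to the remainder.
  remainder 81/224x_2 ≠ 0; add k_5 = 81/224x_2 to the basis.

The other S-polynomials (S(h_2,h_3), S(h_1,k_4), S(h_2,k_4), S(h_3,k_4), S(h_1,k_5), S(h_2,k_5), S(h_3,k_5), S(k_4,k_5)) all reduce to 0 modulo the current basis, so we have a Gröbner basis.
Inter-reduce: drop elements whose leading term is divisible by another's, tail-reduce, and make monic.
Reduced Gröbner basis: {x_1 + 1, x_2}.

Same reduced basis, so the two generating sets span the same ideal.

Yes, the ideals are equal.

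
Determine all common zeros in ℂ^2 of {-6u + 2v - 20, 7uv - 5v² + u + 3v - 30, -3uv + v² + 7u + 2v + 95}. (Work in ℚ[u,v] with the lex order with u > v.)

{(-5, -5)}

Compute a lex Gröbner basis by Buchberger's algorithm.
f_1 = -6u + 2v - 20, LT = u.
f_2 = 7uv + u - 5v² + 3v - 30, LT = uv.
f_3 = -3uv + 7u + v² + 2v + 95, LT = uv.

S(f_1,f_2): lcm = uv. S = -1/7u + 8/21v² + 61/21v + 30/7.
  leading term u: subtract (1/42)·f_1 from -1/7u + 8/21v² + 61/21v + 30/7 → 8/21v² + 20/7v + 100/21
  leading term v²: no divisor's leading term divides it; move 8/21v² to the remainder.
  leading term v: no divisor's leading term divides it; move 20/7v to the remainder.
  leading term 1: no divisor's leading term divides it; move 100/21 to the remainder.
  remainder 8/21v² + 20/7v + 100/21 ≠ 0; add h_4 = 8/21v² + 20/7v + 100/21 to the basis.

S(f_1,f_3): lcm = uv. S = 7/3u + 4v + 95/3.
  leading term u: subtract (-7/18)·f_1 from 7/3u + 4v + 95/3 → 43/9v + 215/9
  leading term v: no divisor's leading term divides it; move 43/9v to the remainder.
  leading term 1: no divisor's leading term divides it; move 215/9 to the remainder.
  remainder 43/9v + 215/9 ≠ 0; add h_5 = 43/9v + 215/9 to the basis.

The other S-polynomials (S(f_2,f_3), S(f_1,h_4), S(f_2,h_4), S(f_3,h_4), S(f_1,h_5), S(f_2,h_5), S(f_3,h_5), S(h_4,h_5)) all reduce to 0 modulo the current basis, so we have a Gröbner basis.
Inter-reduce: drop elements whose leading term is divisible by another's, tail-reduce, and make monic.
Reduced Gröbner basis: {u + 5, v + 5}.

Elimination: the polynomial v + 5 lies in the elimination ideal for v, so v ∈ {-5}. For each such v, the remaining basis elements (now univariate) give the rest of the solution.
  v = -5: the earlier basis element becomes u + 5 = 0, giving u = -5 — point (-5, -5).
Each listed point satisfies every original equation (direct substitution).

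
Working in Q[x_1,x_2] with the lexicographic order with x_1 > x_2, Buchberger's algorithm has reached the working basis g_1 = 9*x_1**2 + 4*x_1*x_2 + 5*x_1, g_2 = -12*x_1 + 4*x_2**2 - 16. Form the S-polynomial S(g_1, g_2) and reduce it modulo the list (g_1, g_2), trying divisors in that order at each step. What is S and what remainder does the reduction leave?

S(g_1, g_2) = 1/3*x_1*x_2**2 + 4/9*x_1*x_2 - 7/9*x_1; remainder on division = 1/9*x_2**4 + 4/27*x_2**3 - 19/27*x_2**2 - 16/27*x_2 + 28/27.

lcm(LM(g_1), LM(g_2)) = x_1**2.
S = (lcm/LT(g_1))·g_1 − (lcm/LT(g_2))·g_2 = 1/3*x_1*x_2**2 + 4/9*x_1*x_2 - 7/9*x_1.
Reduce S modulo (g_1, g_2) in that order:
  leading term x_1*x_2**2: subtract (-1/36*x_2**2)·g_2 from 1/3*x_1*x_2**2 + 4/9*x_1*x_2 - 7/9*x_1 → 4/9*x_1*x_2 - 7/9*x_1 + 1/9*x_2**4 - 4/9*x_2**2
  leading term x_1*x_2: subtract (-1/27*x_2)·g_2 from 4/9*x_1*x_2 - 7/9*x_1 + 1/9*x_2**4 - 4/9*x_2**2 → -7/9*x_1 + 1/9*x_2**4 + 4/27*x_2**3 - 4/9*x_2**2 - 16/27*x_2
  leading term x_1: subtract (7/108)·g_2 from -7/9*x_1 + 1/9*x_2**4 + 4/27*x_2**3 - 4/9*x_2**2 - 16/27*x_2 → 1/9*x_2**4 + 4/27*x_2**3 - 19/27*x_2**2 - 16/27*x_2 + 28/27
  leading term x_2**4: no divisor's leading term divides it; move 1/9*x_2**4 to the remainder.
  leading term x_2**3: no divisor's leading term divides it; move 4/27*x_2**3 to the remainder.
  leading term x_2**2: no divisor's leading term divides it; move -19/27*x_2**2 to the remainder.
  leading term x_2: no divisor's leading term divides it; move -16/27*x_2 to the remainder.
  leading term 1: no divisor's leading term divides it; move 28/27 to the remainder.
The remainder 1/9*x_2**4 + 4/27*x_2**3 - 19/27*x_2**2 - 16/27*x_2 + 28/27 is nonzero, so it would be added as the next basis element.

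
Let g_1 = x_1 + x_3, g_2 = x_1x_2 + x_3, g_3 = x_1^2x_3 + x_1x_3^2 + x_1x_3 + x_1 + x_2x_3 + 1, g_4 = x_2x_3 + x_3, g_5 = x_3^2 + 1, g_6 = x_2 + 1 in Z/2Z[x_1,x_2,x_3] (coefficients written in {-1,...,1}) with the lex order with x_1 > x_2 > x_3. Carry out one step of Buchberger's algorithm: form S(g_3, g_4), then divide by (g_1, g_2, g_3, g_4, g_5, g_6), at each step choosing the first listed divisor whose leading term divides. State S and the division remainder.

S(g_3, g_4) = x_1^2x_3 + x_1x_2x_3^2 + x_1x_2x_3 + x_1x_2 + x_2^2x_3 + x_2; remainder on division = 0.

lcm(LM(g_3), LM(g_4)) = x_1^2x_2x_3.
S = (lcm/LT(g_3))·g_3 − (lcm/LT(g_4))·g_4 = x_1^2x_3 + x_1x_2x_3^2 + x_1x_2x_3 + x_1x_2 + x_2^2x_3 + x_2.
Reduce S modulo (g_1, g_2, g_3, g_4, g_5, g_6) in that order:
  leading term x_1^2x_3: subtract (x_1x_3)·g_1 from x_1^2x_3 + x_1x_2x_3^2 + x_1x_2x_3 + x_1x_2 + x_2^2x_3 + x_2 → x_1x_2x_3^2 + x_1x_2x_3 + x_1x_2 + x_1x_3^2 + x_2^2x_3 + x_2
  leading term x_1x_2x_3^2: subtract (x_2x_3^2)·g_1 from x_1x_2x_3^2 + x_1x_2x_3 + x_1x_2 + x_1x_3^2 + x_2^2x_3 + x_2 → x_1x_2x_3 + x_1x_2 + x_1x_3^2 + x_2^2x_3 + x_2x_3^3 + x_2
  leading term x_1x_2x_3: subtract (x_2x_3)·g_1 from x_1x_2x_3 + x_1x_2 + x_1x_3^2 + x_2^2x_3 + x_2x_3^3 + x_2 → x_1x_2 + x_1x_3^2 + x_2^2x_3 + x_2x_3^3 + x_2x_3^2 + x_2
  leading term x_1x_2: subtract (x_2)·g_1 from x_1x_2 + x_1x_3^2 + x_2^2x_3 + x_2x_3^3 + x_2x_3^2 + x_2 → x_1x_3^2 + x_2^2x_3 + x_2x_3^3 + x_2x_3^2 + x_2x_3 + x_2
  leading term x_1x_3^2: subtract (x_3^2)·g_1 from x_1x_3^2 + x_2^2x_3 + x_2x_3^3 + x_2x_3^2 + x_2x_3 + x_2 → x_2^2x_3 + x_2x_3^3 + x_2x_3^2 + x_2x_3 + x_2 + x_3^3
  leading term x_2^2x_3: subtract (x_2)·g_4 from x_2^2x_3 + x_2x_3^3 + x_2x_3^2 + x_2x_3 + x_2 + x_3^3 → x_2x_3^3 + x_2x_3^2 + x_2 + x_3^3
  leading term x_2x_3^3: subtract (x_3^2)·g_4 from x_2x_3^3 + x_2x_3^2 + x_2 + x_3^3 → x_2x_3^2 + x_2
  leading term x_2x_3^2: subtract (x_3)·g_4 from x_2x_3^2 + x_2 → x_2 + x_3^2
  leading term x_2: subtract (1)·g_6 from x_2 + x_3^2 → x_3^2 + 1
  leading term x_3^2: subtract (1)·g_5 from x_3^2 + 1 → 0
The remainder is 0, so this S-polynomial contributes no new basis element.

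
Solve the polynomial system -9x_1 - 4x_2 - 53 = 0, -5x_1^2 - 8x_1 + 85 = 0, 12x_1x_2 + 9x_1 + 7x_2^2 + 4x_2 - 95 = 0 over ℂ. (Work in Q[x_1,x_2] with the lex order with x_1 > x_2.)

{(-5, -2)}

Compute a lex Gröbner basis by Buchberger's algorithm.
f_1 = -9x_1 - 4x_2 - 53, LT = x_1.
f_2 = -5x_1^2 - 8x_1 + 85, LT = x_1^2.
f_3 = 12x_1x_2 + 9x_1 + 7x_2^2 + 4x_2 - 95, LT = x_1x_2.

S(f_1,f_2): lcm = x_1^2. S = 4/9x_1x_2 + 193/45x_1 + 17.
  leading term x_1x_2: subtract (-4/81x_2)·f_1 from 4/9x_1x_2 + 193/45x_1 + 17 → 193/45x_1 - 16/81x_2^2 - 212/81x_2 + 17
  leading term x_1: subtract (-193/405)·f_1 from 193/45x_1 - 16/81x_2^2 - 212/81x_2 + 17 → -16/81x_2^2 - 1832/405x_2 - 3344/405
  leading term x_2^2: no divisor's leading term divides it; move -16/81x_2^2 to the remainder.
  leading term x_2: no divisor's leading term divides it; move -1832/405x_2 to the remainder.
  leading term 1: no divisor's leading term divides it; move -3344/405 to the remainder.
  remainder -16/81x_2^2 - 1832/405x_2 - 3344/405 ≠ 0; add h_4 = -16/81x_2^2 - 1832/405x_2 - 3344/405 to the basis.

S(f_1,f_3): lcm = x_1x_2. S = -3/4x_1 - 5/36x_2^2 + 50/9x_2 + 95/12.
  leading term x_1: subtract (1/12)·f_1 from -3/4x_1 - 5/36x_2^2 + 50/9x_2 + 95/12 → -5/36x_2^2 + 53/9x_2 + 37/3
  leading term x_2^2: subtract (45/64)·h_4 from -5/36x_2^2 + 53/9x_2 + 37/3 → 653/72x_2 + 653/36
  leading term x_2: no divisor's leading term divides it; move 653/72x_2 to the remainder.
  leading term 1: no divisor's leading term divides it; move 653/36 to the remainder.
  remainder 653/72x_2 + 653/36 ≠ 0; add h_5 = 653/72x_2 + 653/36 to the basis.

The other S-polynomials (S(f_2,f_3), S(f_1,h_4), S(f_2,h_4), S(f_3,h_4), S(f_1,h_5), S(f_2,h_5), S(f_3,h_5), S(h_4,h_5)) all reduce to 0 modulo the current basis, so we have a Gröbner basis.
Inter-reduce: drop elements whose leading term is divisible by another's, tail-reduce, and make monic.
Reduced Gröbner basis: {x_1 + 5, x_2 + 2}.

From the last basis element, x_2 + 2 = 0, so x_2 takes values in {-2}. Each choice, substituted upward through the basis, yields the corresponding point(s) of the solution set.
  x_2 = -2: the earlier basis element becomes x_1 + 5 = 0, giving x_1 = -5 — point (-5, -2).
Each listed point satisfies every original equation (direct substitution).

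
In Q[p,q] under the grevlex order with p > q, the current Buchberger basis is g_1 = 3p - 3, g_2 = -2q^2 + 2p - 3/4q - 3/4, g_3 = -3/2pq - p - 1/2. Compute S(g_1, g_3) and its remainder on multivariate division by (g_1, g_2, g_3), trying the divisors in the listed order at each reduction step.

lcm(LM(g_1), LM(g_3)) = pq.
S = (lcm/LT(g_1))·g_1 − (lcm/LT(g_3))·g_3 = -2/3p - q - 1/3.
Reduce S modulo (g_1, g_2, g_3) in that order:
  leading term p: subtract (-2/9)·g_1 from -2/3p - q - 1/3 → -q - 1
  leading term q: no divisor's leading term divides it; move -q to the remainder.
  leading term 1: no divisor's leading term divides it; move -1 to the remainder.
The remainder -q - 1 is nonzero, so it would be added as the next basis element.

S(g_1, g_3) = -2/3p - q - 1/3; remainder on division = -q - 1.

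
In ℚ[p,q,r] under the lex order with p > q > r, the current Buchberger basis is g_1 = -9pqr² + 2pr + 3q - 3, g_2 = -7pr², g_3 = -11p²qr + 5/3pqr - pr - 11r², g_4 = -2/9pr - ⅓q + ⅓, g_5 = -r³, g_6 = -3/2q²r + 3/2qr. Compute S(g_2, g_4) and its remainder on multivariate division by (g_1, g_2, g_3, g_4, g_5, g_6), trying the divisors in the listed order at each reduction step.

lcm(LM(g_2), LM(g_4)) = pr².
S = (lcm/LT(g_2))·g_2 − (lcm/LT(g_4))·g_4 = -3/2qr + 3/2r.
Reduce S modulo (g_1, g_2, g_3, g_4, g_5, g_6) in that order:
  leading term qr: no divisor's leading term divides it; move -3/2qr to the remainder.
  leading term r: no divisor's leading term divides it; move 3/2r to the remainder.
The remainder -3/2qr + 3/2r is nonzero, so it would be added as the next basis element.

S(g_2, g_4) = -3/2qr + 3/2r; remainder on division = -3/2qr + 3/2r.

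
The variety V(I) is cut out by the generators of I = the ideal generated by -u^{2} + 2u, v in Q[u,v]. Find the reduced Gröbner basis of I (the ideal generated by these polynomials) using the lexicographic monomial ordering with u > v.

f_1 = -u^{2} + 2u, LT = u^{2}.
f_2 = v, LT = v.

The S-polynomials (S(f_1,f_2)) all reduce to 0 modulo the current basis, so we have a Gröbner basis.

G = {u^{2} - 2u, v}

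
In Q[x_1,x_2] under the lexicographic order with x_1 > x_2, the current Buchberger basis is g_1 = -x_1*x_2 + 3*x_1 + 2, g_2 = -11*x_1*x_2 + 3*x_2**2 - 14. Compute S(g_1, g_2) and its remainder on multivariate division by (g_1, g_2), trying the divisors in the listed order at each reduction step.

lcm(LM(g_1), LM(g_2)) = x_1*x_2.
S = (lcm/LT(g_1))·g_1 − (lcm/LT(g_2))·g_2 = -3*x_1 + 3/11*x_2**2 - 36/11.
Reduce S modulo (g_1, g_2) in that order:
  leading term x_1: no divisor's leading term divides it; move -3*x_1 to the remainder.
  leading term x_2**2: no divisor's leading term divides it; move 3/11*x_2**2 to the remainder.
  leading term 1: no divisor's leading term divides it; move -36/11 to the remainder.
The remainder -3*x_1 + 3/11*x_2**2 - 36/11 is nonzero, so it would be added as the next basis element.

S(g_1, g_2) = -3*x_1 + 3/11*x_2**2 - 36/11; remainder on division = -3*x_1 + 3/11*x_2**2 - 36/11.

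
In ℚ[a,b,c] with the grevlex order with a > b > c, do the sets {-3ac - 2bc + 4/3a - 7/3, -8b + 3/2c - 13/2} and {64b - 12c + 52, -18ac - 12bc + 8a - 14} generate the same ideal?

Since reduced Gröbner bases are canonical representatives of ideals under a given ordering, it suffices to compute and compare them.
Buchberger on the first generating set:
f_1 = -3ac - 2bc + 4/3a - 7/3, LT = ac.
f_2 = -8b + 3/2c - 13/2, LT = b.

The S-polynomials (S(f_1,f_2)) all reduce to 0 modulo the current basis, so we have a Gröbner basis.
Inter-reduce: drop elements whose leading term is divisible by another's, tail-reduce, and make monic.
Reduced Gröbner basis: {ac + ⅛c² - 4/9a - 13/24c + 7/9, b - 3/16c + 13/16}.

Buchberger on the second generating set:
h_1 = 64b - 12c + 52, LT = b.
h_2 = -18ac - 12bc + 8a - 14, LT = ac.

The S-polynomials (S(h_1,h_2)) all reduce to 0 modulo the current basis, so we have a Gröbner basis.
Inter-reduce: drop elements whose leading term is divisible by another's, tail-reduce, and make monic.
Reduced Gröbner basis: {ac + ⅛c² - 4/9a - 13/24c + 7/9, b - 3/16c + 13/16}.

Same reduced basis, so the two generating sets span the same ideal.
The choice of monomial ordering does not affect the verdict — as long as both bases are computed under the same ordering, their equality decides ideal equality.

Yes, the ideals are equal.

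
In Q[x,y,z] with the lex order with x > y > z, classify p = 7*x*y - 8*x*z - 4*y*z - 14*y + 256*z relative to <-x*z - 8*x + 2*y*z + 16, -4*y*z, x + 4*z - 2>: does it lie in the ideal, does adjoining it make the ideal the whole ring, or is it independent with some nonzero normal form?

7*x*y - 8*x*z - 4*y*z - 14*y + 256*z lies in I (it reduces to 0).

First compute the reduced Gröbner basis of I by Buchberger's algorithm.
f_1 = -x*z - 8*x + 2*y*z + 16, LT = x*z.
f_2 = -4*y*z, LT = y*z.
f_3 = x + 4*z - 2, LT = x.

S(f_1,f_3): lcm = x*z. S = 8*x - 2*y*z - 4*z**2 + 2*z - 16.
  reduce S modulo (f_1, f_2, f_3):
  remainder -4*z**2 - 30*z ≠ 0; add h_4 = -4*z**2 - 30*z to the basis.

The other S-polynomials (S(f_1,f_2), S(f_2,f_3), S(f_1,h_4), S(f_2,h_4), S(f_3,h_4)) all reduce to 0 modulo the current basis, so we have a Gröbner basis.
Inter-reduce: drop elements whose leading term is divisible by another's, tail-reduce, and make monic.
Reduced Gröbner basis: {x + 4*z - 2, y*z, z**2 + 15/2*z}.
Label its elements g_1 = x + 4*z - 2, g_2 = y*z, g_3 = z**2 + 15/2*z.

Reduce p = 7*x*y - 8*x*z - 4*y*z - 14*y + 256*z modulo G:
  leading term x*y: subtract (7*y)·g_1 from 7*x*y - 8*x*z - 4*y*z - 14*y + 256*z → -8*x*z - 32*y*z + 256*z
  leading term x*z: subtract (-8*z)·g_1 from -8*x*z - 32*y*z + 256*z → -32*y*z + 32*z**2 + 240*z
  leading term y*z: subtract (-32)·g_2 from -32*y*z + 32*z**2 + 240*z → 32*z**2 + 240*z
  leading term z**2: subtract (32)·g_3 from 32*z**2 + 240*z → 0
  normal form = 0.
Since the normal form is 0, p ∈ I.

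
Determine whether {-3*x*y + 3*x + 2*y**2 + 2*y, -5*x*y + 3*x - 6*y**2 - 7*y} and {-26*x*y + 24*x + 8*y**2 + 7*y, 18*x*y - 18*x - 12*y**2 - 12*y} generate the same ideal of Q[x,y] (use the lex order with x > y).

Since reduced Gröbner bases are canonical representatives of ideals under a given ordering, it suffices to compute and compare them.
Buchberger on the first generating set:
f_1 = -3*x*y + 3*x + 2*y**2 + 2*y, LT = x*y.
f_2 = -5*x*y + 3*x - 6*y**2 - 7*y, LT = x*y.

S(f_1,f_2): lcm = x*y. S = -2/5*x - 28/15*y**2 - 31/15*y.
  leading term x: no divisor's leading term divides it; move -2/5*x to the remainder.
  leading term y**2: no divisor's leading term divides it; move -28/15*y**2 to the remainder.
  leading term y: no divisor's leading term divides it; move -31/15*y to the remainder.
  remainder -2/5*x - 28/15*y**2 - 31/15*y ≠ 0; add g_3 = -2/5*x - 28/15*y**2 - 31/15*y to the basis.

S(f_1,g_3): lcm = x*y. S = -x - 14/3*y**3 - 35/6*y**2 - 2/3*y.
  leading term x: subtract (5/2)·g_3 from -x - 14/3*y**3 - 35/6*y**2 - 2/3*y → -14/3*y**3 - 7/6*y**2 + 9/2*y
  leading term y**3: no divisor's leading term divides it; move -14/3*y**3 to the remainder.
  leading term y**2: no divisor's leading term divides it; move -7/6*y**2 to the remainder.
  leading term y: no divisor's leading term divides it; move 9/2*y to the remainder.
  remainder -14/3*y**3 - 7/6*y**2 + 9/2*y ≠ 0; add g_4 = -14/3*y**3 - 7/6*y**2 + 9/2*y to the basis.

S(f_2,g_3): lcm = x*y. S = -3/5*x - 14/3*y**3 - 119/30*y**2 + 7/5*y.
  leading term x: subtract (3/2)·g_3 from -3/5*x - 14/3*y**3 - 119/30*y**2 + 7/5*y → -14/3*y**3 - 7/6*y**2 + 9/2*y
  leading term y**3: subtract (1)·g_4 from -14/3*y**3 - 7/6*y**2 + 9/2*y → 0
  remainder 0.

S(f_1,g_4): lcm = x*y**3. S = -5/4*x*y**2 + 27/28*x*y - 2/3*y**4 - 2/3*y**3.
  leading term x*y**2: subtract (5/12*y)·f_1 from -5/4*x*y**2 + 27/28*x*y - 2/3*y**4 - 2/3*y**3 → -2/7*x*y - 2/3*y**4 - 3/2*y**3 - 5/6*y**2
  leading term x*y: subtract (2/21)·f_1 from -2/7*x*y - 2/3*y**4 - 3/2*y**3 - 5/6*y**2 → -2/7*x - 2/3*y**4 - 3/2*y**3 - 43/42*y**2 - 4/21*y
  leading term x: subtract (5/7)·g_3 from -2/7*x - 2/3*y**4 - 3/2*y**3 - 43/42*y**2 - 4/21*y → -2/3*y**4 - 3/2*y**3 + 13/42*y**2 + 9/7*y
  leading term y**4: subtract (1/7*y)·g_4 from -2/3*y**4 - 3/2*y**3 + 13/42*y**2 + 9/7*y → -4/3*y**3 - 1/3*y**2 + 9/7*y
  leading term y**3: subtract (2/7)·g_4 from -4/3*y**3 - 1/3*y**2 + 9/7*y → 0
  remainder 0.

S(f_2,g_4): lcm = x*y**3. S = -17/20*x*y**2 + 27/28*x*y + 6/5*y**4 + 7/5*y**3.
  leading term x*y**2: subtract (17/60*y)·f_1 from -17/20*x*y**2 + 27/28*x*y + 6/5*y**4 + 7/5*y**3 → 4/35*x*y + 6/5*y**4 + 5/6*y**3 - 17/30*y**2
  leading term x*y: subtract (-4/105)·f_1 from 4/35*x*y + 6/5*y**4 + 5/6*y**3 - 17/30*y**2 → 4/35*x + 6/5*y**4 + 5/6*y**3 - 103/210*y**2 + 8/105*y
  leading term x: subtract (-2/7)·g_3 from 4/35*x + 6/5*y**4 + 5/6*y**3 - 103/210*y**2 + 8/105*y → 6/5*y**4 + 5/6*y**3 - 43/42*y**2 - 18/35*y
  leading term y**4: subtract (-9/35*y)·g_4 from 6/5*y**4 + 5/6*y**3 - 43/42*y**2 - 18/35*y → 8/15*y**3 + 2/15*y**2 - 18/35*y
  leading term y**3: subtract (-4/35)·g_4 from 8/15*y**3 + 2/15*y**2 - 18/35*y → 0
  remainder 0.

S(g_3,g_4): leading monomials are coprime, so the S-polynomial reduces to 0 (Buchberger's first criterion).
Every S-polynomial of the final basis reduces to 0, so we have a Gröbner basis.
Inter-reduce: drop elements whose leading term is divisible by another's, tail-reduce, and make monic.
Reduced Gröbner basis: {x + 14/3*y**2 + 31/6*y, y**3 + 1/4*y**2 - 27/28*y}.

Buchberger on the second generating set:
h_1 = -26*x*y + 24*x + 8*y**2 + 7*y, LT = x*y.
h_2 = 18*x*y - 18*x - 12*y**2 - 12*y, LT = x*y.

S(h_1,h_2): lcm = x*y. S = 1/13*x + 14/39*y**2 + 31/78*y.
  leading term x: no divisor's leading term divides it; move 1/13*x to the remainder.
  leading term y**2: no divisor's leading term divides it; move 14/39*y**2 to the remainder.
  leading term y: no divisor's leading term divides it; move 31/78*y to the remainder.
  remainder 1/13*x + 14/39*y**2 + 31/78*y ≠ 0; add k_3 = 1/13*x + 14/39*y**2 + 31/78*y to the basis.

S(h_1,k_3): lcm = x*y. S = -12/13*x - 14/3*y**3 - 427/78*y**2 - 7/26*y.
  leading term x: subtract (-12)·k_3 from -12/13*x - 14/3*y**3 - 427/78*y**2 - 7/26*y → -14/3*y**3 - 7/6*y**2 + 9/2*y
  leading term y**3: no divisor's leading term divides it; move -14/3*y**3 to the remainder.
  leading term y**2: no divisor's leading term divides it; move -7/6*y**2 to the remainder.
  leading term y: no divisor's leading term divides it; move 9/2*y to the remainder.
  remainder -14/3*y**3 - 7/6*y**2 + 9/2*y ≠ 0; add k_4 = -14/3*y**3 - 7/6*y**2 + 9/2*y to the basis.

S(h_2,k_3): lcm = x*y. S = -x - 14/3*y**3 - 35/6*y**2 - 2/3*y.
  leading term x: subtract (-13)·k_3 from -x - 14/3*y**3 - 35/6*y**2 - 2/3*y → -14/3*y**3 - 7/6*y**2 + 9/2*y
  leading term y**3: subtract (1)·k_4 from -14/3*y**3 - 7/6*y**2 + 9/2*y → 0
  remainder 0.

S(h_1,k_4): lcm = x*y**3. S = -61/52*x*y**2 + 27/28*x*y - 4/13*y**4 - 7/26*y**3.
  leading term x*y**2: subtract (61/1352*y)·h_1 from -61/52*x*y**2 + 27/28*x*y - 4/13*y**4 - 7/26*y**3 → -561/4732*x*y - 4/13*y**4 - 213/338*y**3 - 427/1352*y**2
  leading term x*y: subtract (561/123032)·h_1 from -561/4732*x*y - 4/13*y**4 - 213/338*y**3 - 427/1352*y**2 → -1683/15379*x - 4/13*y**4 - 213/338*y**3 - 43345/123032*y**2 - 561/17576*y
  leading term x: subtract (-1683/1183)·k_3 from -1683/15379*x - 4/13*y**4 - 213/338*y**3 - 43345/123032*y**2 - 561/17576*y → -4/13*y**4 - 213/338*y**3 + 1499/9464*y**2 + 5049/9464*y
  leading term y**4: subtract (6/91*y)·k_4 from -4/13*y**4 - 213/338*y**3 + 1499/9464*y**2 + 5049/9464*y → -187/338*y**3 - 187/1352*y**2 + 5049/9464*y
  leading term y**3: subtract (561/4732)·k_4 from -187/338*y**3 - 187/1352*y**2 + 5049/9464*y → 0
  remainder 0.

S(h_2,k_4): lcm = x*y**3. S = -5/4*x*y**2 + 27/28*x*y - 2/3*y**4 - 2/3*y**3.
  leading term x*y**2: subtract (5/104*y)·h_1 from -5/4*x*y**2 + 27/28*x*y - 2/3*y**4 - 2/3*y**3 → -69/364*x*y - 2/3*y**4 - 41/39*y**3 - 35/104*y**2
  leading term x*y: subtract (69/9464)·h_1 from -69/364*x*y - 2/3*y**4 - 41/39*y**3 - 35/104*y**2 → -207/1183*x - 2/3*y**4 - 41/39*y**3 - 3737/9464*y**2 - 69/1352*y
  leading term x: subtract (-207/91)·k_3 from -207/1183*x - 2/3*y**4 - 41/39*y**3 - 3737/9464*y**2 - 69/1352*y → -2/3*y**4 - 41/39*y**3 + 307/728*y**2 + 621/728*y
  leading term y**4: subtract (1/7*y)·k_4 from -2/3*y**4 - 41/39*y**3 + 307/728*y**2 + 621/728*y → -23/26*y**3 - 23/104*y**2 + 621/728*y
  leading term y**3: subtract (69/364)·k_4 from -23/26*y**3 - 23/104*y**2 + 621/728*y → 0
  remainder 0.

S(k_3,k_4): leading monomials are coprime, so the S-polynomial reduces to 0 (Buchberger's first criterion).
Every S-polynomial of the final basis reduces to 0, so we have a Gröbner basis.
Inter-reduce: drop elements whose leading term is divisible by another's, tail-reduce, and make monic.
Reduced Gröbner basis: {x + 14/3*y**2 + 31/6*y, y**3 + 1/4*y**2 - 27/28*y}.

These coincide, so the ideals are equal.
The same test decides containment: I ⊆ J iff every generator of I reduces to 0 modulo a Gröbner basis of J.

Yes, the ideals are equal.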